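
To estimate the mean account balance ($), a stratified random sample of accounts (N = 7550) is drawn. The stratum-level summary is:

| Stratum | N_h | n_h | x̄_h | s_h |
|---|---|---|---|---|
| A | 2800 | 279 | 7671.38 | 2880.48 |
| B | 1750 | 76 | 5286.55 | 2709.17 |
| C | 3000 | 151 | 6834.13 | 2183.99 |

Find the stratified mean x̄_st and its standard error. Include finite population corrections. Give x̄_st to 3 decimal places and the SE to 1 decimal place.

x̄_st ≈ 6785.923, SE ≈ 115.7

x̄_st = Σ W_h x̄_h = (2800·7671.38 + 1750·5286.55 + 3000·6834.13)/7550 = 6785.92272
V̂(x̄_st) = Σ W_h² (1 − n_h/N_h) s_h²/n_h, with W_h = N_h/N and N = 7550:
  stratum A: (2800/7550)²·(1 − 279/2800)·2880.48²/279 = 3682.67
  stratum B: (1750/7550)²·(1 − 76/1750)·2709.17²/76 = 4963.16
  stratum C: (3000/7550)²·(1 − 151/3000)·2183.99²/151 = 4736.35
V̂(x̄_st) = 13382.2
SE(x̄_st) = √13382.2 = 115.681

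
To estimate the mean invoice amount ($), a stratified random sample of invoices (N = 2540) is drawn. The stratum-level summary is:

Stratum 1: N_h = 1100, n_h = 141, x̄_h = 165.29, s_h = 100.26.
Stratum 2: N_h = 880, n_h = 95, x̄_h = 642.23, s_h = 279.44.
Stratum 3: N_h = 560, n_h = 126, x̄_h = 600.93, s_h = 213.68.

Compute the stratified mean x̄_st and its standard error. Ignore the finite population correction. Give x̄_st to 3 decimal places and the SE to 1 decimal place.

x̄_st = Σ W_h x̄_h = (1100·165.29 + 880·642.23 + 560·600.93)/2540 = 426.57567
V̂(x̄_st) = Σ W_h² s_h²/n_h, with W_h = N_h/N and N = 2540:
  stratum 1: (1100/2540)²·100.26²/141 = 13.3707
  stratum 2: (880/2540)²·279.44²/95 = 98.6623
  stratum 3: (560/2540)²·213.68²/126 = 17.6143
V̂(x̄_st) = 129.647
SE(x̄_st) = √129.647 = 11.3863

x̄_st ≈ 426.576, SE ≈ 11.4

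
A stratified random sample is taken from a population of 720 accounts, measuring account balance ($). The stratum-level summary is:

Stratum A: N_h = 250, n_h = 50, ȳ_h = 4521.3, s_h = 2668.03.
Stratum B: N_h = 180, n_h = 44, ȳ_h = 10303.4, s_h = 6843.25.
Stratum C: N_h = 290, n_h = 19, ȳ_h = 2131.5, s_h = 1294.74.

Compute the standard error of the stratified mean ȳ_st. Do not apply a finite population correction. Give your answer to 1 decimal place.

V̂(ȳ_st) = Σ W_h² s_h²/n_h, with W_h = N_h/N and N = 720:
  stratum A: (250/720)²·2668.03²/50 = 17164.3
  stratum B: (180/720)²·6843.25²/44 = 66520
  stratum C: (290/720)²·1294.74²/19 = 14313.4
V̂(ȳ_st) = 97997.7
SE(ȳ_st) = √97997.7 = 313.046

SE(ȳ_st) ≈ 313.0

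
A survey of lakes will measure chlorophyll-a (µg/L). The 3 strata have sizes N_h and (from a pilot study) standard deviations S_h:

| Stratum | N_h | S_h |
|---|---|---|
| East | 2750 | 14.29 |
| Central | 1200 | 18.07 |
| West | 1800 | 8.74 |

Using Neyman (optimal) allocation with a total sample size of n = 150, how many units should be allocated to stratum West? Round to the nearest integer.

31

Neyman allocation: n_h = n · N_h S_h / Σ N_i S_i, with n = 150.
  stratum East: N_h·S_h = 2750·14.29 = 39297.50
  stratum Central: N_h·S_h = 1200·18.07 = 21684.00
  stratum West: N_h·S_h = 1800·8.74 = 15732.00
Σ N_h S_h = 76713.50
n for stratum West = 150·15732.00/76713.50 = 30.761 → 31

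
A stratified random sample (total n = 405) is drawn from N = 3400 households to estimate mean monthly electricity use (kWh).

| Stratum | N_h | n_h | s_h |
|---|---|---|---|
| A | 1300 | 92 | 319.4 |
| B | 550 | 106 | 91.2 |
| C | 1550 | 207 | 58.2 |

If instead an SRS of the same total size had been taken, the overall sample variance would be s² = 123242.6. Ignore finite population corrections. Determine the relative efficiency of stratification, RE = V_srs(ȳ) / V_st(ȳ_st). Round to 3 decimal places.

V̂(ȳ_st) = Σ W_h² s_h²/n_h, with W_h = N_h/N and N = 3400:
  stratum A: (1300/3400)²·319.4²/92 = 162.11
  stratum B: (550/3400)²·91.2²/106 = 2.0533
  stratum C: (1550/3400)²·58.2²/207 = 3.4008
V_st = 167.564
V_srs = s²/n = 123242.6/405 = 304.303
Relative efficiency = V_srs / V_st = 304.303/167.564 = 1.8160

RE ≈ 1.816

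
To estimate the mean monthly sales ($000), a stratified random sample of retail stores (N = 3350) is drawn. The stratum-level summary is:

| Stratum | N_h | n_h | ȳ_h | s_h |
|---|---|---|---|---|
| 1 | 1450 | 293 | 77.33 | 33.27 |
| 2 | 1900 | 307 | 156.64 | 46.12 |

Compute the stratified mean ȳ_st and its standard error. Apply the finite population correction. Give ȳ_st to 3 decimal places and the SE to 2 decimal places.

ȳ_st = Σ W_h ȳ_h = (1450·77.33 + 1900·156.64)/3350 = 122.31179
V̂(ȳ_st) = Σ W_h² (1 − n_h/N_h) s_h²/n_h, with W_h = N_h/N and N = 3350:
  stratum 1: (1450/3350)²·(1 − 293/1450)·33.27²/293 = 0.564742
  stratum 2: (1900/3350)²·(1 − 307/1900)·46.12²/307 = 1.86862
V̂(ȳ_st) = 2.43336
SE(ȳ_st) = √2.43336 = 1.55992

ȳ_st ≈ 122.312, SE ≈ 1.56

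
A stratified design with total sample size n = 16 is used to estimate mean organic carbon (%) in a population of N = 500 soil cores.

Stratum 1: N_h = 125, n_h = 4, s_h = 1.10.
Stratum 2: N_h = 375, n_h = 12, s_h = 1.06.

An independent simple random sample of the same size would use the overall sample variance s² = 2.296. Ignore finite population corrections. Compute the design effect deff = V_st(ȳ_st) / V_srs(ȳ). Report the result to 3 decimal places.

V̂(ȳ_st) = Σ W_h² s_h²/n_h, with W_h = N_h/N and N = 500:
  stratum 1: (125/500)²·1.10²/4 = 0.0189063
  stratum 2: (375/500)²·1.06²/12 = 0.0526688
V_st = 0.071575
V_srs = s²/n = 2.296/16 = 0.1435
deff = V_st / V_srs = 0.071575/0.1435 = 0.4988

deff ≈ 0.499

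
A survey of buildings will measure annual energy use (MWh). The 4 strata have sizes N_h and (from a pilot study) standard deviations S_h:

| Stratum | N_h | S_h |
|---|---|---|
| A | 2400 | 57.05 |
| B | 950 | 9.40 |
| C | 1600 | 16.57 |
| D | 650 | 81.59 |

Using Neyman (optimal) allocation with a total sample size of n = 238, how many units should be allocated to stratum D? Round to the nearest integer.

56

Neyman allocation: n_h = n · N_h S_h / Σ N_i S_i, with n = 238.
  stratum A: N_h·S_h = 2400·57.05 = 136920.00
  stratum B: N_h·S_h = 950·9.40 = 8930.00
  stratum C: N_h·S_h = 1600·16.57 = 26512.00
  stratum D: N_h·S_h = 650·81.59 = 53033.50
Σ N_h S_h = 225395.50
n for stratum D = 238·53033.50/225395.50 = 55.999 → 56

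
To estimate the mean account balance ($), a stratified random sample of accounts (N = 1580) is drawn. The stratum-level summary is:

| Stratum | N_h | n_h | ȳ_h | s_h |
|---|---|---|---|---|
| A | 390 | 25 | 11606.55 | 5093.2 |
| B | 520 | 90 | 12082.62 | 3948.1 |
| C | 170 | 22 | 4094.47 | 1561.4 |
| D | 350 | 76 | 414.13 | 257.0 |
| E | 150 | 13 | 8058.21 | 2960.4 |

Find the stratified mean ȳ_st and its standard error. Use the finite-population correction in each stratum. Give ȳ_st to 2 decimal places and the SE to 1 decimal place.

ȳ_st ≈ 8138.77, SE ≈ 285.3

ȳ_st = Σ W_h ȳ_h = (390·11606.55 + 520·12082.62 + 170·4094.47 + 350·414.13 + 150·8058.21)/1580 = 8138.76823
V̂(ȳ_st) = Σ W_h² (1 − n_h/N_h) s_h²/n_h, with W_h = N_h/N and N = 1580:
  stratum A: (390/1580)²·(1 − 25/390)·5093.2²/25 = 59167.7
  stratum B: (520/1580)²·(1 − 90/520)·3948.1²/90 = 15512.8
  stratum C: (170/1580)²·(1 − 22/170)·1561.4²/22 = 1116.87
  stratum D: (350/1580)²·(1 − 76/350)·257.0²/76 = 33.3854
  stratum E: (150/1580)²·(1 − 13/150)·2960.4²/13 = 5549.52
V̂(ȳ_st) = 81380.3
SE(ȳ_st) = √81380.3 = 285.272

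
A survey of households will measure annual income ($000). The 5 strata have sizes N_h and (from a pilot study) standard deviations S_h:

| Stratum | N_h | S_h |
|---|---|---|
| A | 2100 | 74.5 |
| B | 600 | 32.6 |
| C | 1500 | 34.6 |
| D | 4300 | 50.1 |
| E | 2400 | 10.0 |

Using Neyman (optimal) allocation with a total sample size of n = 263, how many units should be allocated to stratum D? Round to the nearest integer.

Neyman allocation: n_h = n · N_h S_h / Σ N_i S_i, with n = 263.
  stratum A: N_h·S_h = 2100·74.5 = 156450.00
  stratum B: N_h·S_h = 600·32.6 = 19560.00
  stratum C: N_h·S_h = 1500·34.6 = 51900.00
  stratum D: N_h·S_h = 4300·50.1 = 215430.00
  stratum E: N_h·S_h = 2400·10.0 = 24000.00
Σ N_h S_h = 467340.00
n for stratum D = 263·215430.00/467340.00 = 121.235 → 121

121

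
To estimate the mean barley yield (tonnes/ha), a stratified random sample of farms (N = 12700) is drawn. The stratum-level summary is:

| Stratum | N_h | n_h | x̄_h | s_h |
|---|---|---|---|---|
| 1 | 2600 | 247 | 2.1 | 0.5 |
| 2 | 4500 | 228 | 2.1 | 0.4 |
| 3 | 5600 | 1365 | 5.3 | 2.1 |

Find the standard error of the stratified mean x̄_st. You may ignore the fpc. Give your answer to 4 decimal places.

V̂(x̄_st) = Σ W_h² s_h²/n_h, with W_h = N_h/N and N = 12700:
  stratum 1: (2600/12700)²·0.5²/247 = 4.24211e-05
  stratum 2: (4500/12700)²·0.4²/228 = 8.81054e-05
  stratum 3: (5600/12700)²·2.1²/1365 = 0.000628166
V̂(x̄_st) = 0.000758693
SE(x̄_st) = √0.000758693 = 0.0275444

SE(x̄_st) ≈ 0.0275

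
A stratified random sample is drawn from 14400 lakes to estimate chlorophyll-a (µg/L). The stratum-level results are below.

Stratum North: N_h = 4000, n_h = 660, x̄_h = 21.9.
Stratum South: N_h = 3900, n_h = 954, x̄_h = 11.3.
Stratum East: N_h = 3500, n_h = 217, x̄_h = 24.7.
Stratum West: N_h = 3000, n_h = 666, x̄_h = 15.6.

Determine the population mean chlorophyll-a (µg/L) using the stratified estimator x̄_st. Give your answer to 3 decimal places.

x̄_st ≈ 18.397

N = Σ N_h = 14400. Stratum weights W_h = N_h/N.
x̄_st = (4000·21.9 + 3900·11.3 + 3500·24.7 + 3000·15.6) / 14400 = 18.39722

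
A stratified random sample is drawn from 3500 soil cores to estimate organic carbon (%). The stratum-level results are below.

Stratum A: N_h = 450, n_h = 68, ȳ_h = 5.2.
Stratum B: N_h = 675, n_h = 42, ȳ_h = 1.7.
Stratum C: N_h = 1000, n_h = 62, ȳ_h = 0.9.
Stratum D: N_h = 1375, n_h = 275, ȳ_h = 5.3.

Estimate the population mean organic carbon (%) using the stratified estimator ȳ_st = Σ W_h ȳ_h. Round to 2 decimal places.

ȳ_st ≈ 3.34

N = Σ N_h = 3500. Stratum weights W_h = N_h/N.
ȳ_st = (450·5.2 + 675·1.7 + 1000·0.9 + 1375·5.3) / 3500 = 3.3357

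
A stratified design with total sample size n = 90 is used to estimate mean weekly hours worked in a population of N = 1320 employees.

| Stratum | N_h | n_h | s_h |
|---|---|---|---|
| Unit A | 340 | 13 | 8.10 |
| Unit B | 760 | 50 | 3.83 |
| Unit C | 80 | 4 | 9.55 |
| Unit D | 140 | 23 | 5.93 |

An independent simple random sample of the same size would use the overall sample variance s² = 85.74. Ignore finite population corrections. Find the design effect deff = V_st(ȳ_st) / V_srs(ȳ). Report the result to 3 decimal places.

V̂(ȳ_st) = Σ W_h² s_h²/n_h, with W_h = N_h/N and N = 1320:
  stratum Unit A: (340/1320)²·8.10²/13 = 0.334839
  stratum Unit B: (760/1320)²·3.83²/50 = 0.0972539
  stratum Unit C: (80/1320)²·9.55²/4 = 0.0837489
  stratum Unit D: (140/1320)²·5.93²/23 = 0.0171985
V_st = 0.533041
V_srs = s²/n = 85.74/90 = 0.952667
deff = V_st / V_srs = 0.533041/0.952667 = 0.5595

deff ≈ 0.560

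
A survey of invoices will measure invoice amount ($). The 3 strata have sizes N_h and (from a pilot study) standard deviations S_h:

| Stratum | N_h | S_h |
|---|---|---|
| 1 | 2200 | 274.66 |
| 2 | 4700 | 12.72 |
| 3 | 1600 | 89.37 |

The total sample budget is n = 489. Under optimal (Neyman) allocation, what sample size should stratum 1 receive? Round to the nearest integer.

Neyman allocation: n_h = n · N_h S_h / Σ N_i S_i, with n = 489.
  stratum 1: N_h·S_h = 2200·274.66 = 604252.00
  stratum 2: N_h·S_h = 4700·12.72 = 59784.00
  stratum 3: N_h·S_h = 1600·89.37 = 142992.00
Σ N_h S_h = 807028.00
n for stratum 1 = 489·604252.00/807028.00 = 366.133 → 366

366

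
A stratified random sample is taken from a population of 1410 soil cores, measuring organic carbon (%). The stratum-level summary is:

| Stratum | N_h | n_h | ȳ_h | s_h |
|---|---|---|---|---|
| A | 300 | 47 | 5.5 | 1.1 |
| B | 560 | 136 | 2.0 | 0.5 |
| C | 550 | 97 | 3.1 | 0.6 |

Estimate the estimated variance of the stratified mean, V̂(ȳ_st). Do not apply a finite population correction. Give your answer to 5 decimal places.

V̂(ȳ_st) ≈ 0.00202

V̂(ȳ_st) = Σ W_h² s_h²/n_h, with W_h = N_h/N and N = 1410:
  stratum A: (300/1410)²·1.1²/47 = 0.00116545
  stratum B: (560/1410)²·0.5²/136 = 0.000289961
  stratum C: (550/1410)²·0.6²/97 = 0.0005647
V̂(ȳ_st) = 0.00202011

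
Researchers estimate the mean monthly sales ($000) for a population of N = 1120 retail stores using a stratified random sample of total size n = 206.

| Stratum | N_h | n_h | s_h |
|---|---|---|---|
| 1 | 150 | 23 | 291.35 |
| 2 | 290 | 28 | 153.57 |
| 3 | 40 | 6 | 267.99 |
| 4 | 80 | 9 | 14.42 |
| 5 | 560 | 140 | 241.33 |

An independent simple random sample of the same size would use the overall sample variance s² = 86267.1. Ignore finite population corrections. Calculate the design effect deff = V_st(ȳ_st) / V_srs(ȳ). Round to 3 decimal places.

deff ≈ 0.578

V̂(ȳ_st) = Σ W_h² s_h²/n_h, with W_h = N_h/N and N = 1120:
  stratum 1: (150/1120)²·291.35²/23 = 66.1986
  stratum 2: (290/1120)²·153.57²/28 = 56.4696
  stratum 3: (40/1120)²·267.99²/6 = 15.2676
  stratum 4: (80/1120)²·14.42²/9 = 0.117878
  stratum 5: (560/1120)²·241.33²/140 = 104
V_st = 242.054
V_srs = s²/n = 86267.1/206 = 418.772
deff = V_st / V_srs = 242.054/418.772 = 0.5780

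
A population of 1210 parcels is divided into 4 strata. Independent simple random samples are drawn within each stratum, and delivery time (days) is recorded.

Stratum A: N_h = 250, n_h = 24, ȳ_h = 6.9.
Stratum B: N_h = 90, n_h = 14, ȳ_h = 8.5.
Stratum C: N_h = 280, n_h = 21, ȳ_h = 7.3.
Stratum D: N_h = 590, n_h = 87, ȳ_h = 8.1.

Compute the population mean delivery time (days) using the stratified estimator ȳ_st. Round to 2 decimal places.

N = Σ N_h = 1210. Stratum weights W_h = N_h/N.
ȳ_st = (250·6.9 + 90·8.5 + 280·7.3 + 590·8.1) / 1210 = 7.6967

ȳ_st ≈ 7.70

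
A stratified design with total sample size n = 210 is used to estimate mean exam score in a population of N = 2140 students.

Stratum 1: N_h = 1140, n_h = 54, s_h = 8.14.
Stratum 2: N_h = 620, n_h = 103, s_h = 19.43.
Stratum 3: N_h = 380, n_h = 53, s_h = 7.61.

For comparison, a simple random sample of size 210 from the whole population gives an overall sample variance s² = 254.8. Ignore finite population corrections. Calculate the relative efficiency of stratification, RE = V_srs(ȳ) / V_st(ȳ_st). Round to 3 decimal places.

V̂(ȳ_st) = Σ W_h² s_h²/n_h, with W_h = N_h/N and N = 2140:
  stratum 1: (1140/2140)²·8.14²/54 = 0.348207
  stratum 2: (620/2140)²·19.43²/103 = 0.307655
  stratum 3: (380/2140)²·7.61²/53 = 0.0344535
V_st = 0.690315
V_srs = s²/n = 254.8/210 = 1.21333
Relative efficiency = V_srs / V_st = 1.21333/0.690315 = 1.7577

RE ≈ 1.758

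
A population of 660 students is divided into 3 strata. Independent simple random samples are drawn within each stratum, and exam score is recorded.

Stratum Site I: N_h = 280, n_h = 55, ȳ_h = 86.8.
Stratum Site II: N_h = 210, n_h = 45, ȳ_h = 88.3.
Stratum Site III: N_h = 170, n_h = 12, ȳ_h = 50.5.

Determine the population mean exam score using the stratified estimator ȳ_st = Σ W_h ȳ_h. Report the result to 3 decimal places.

ȳ_st ≈ 77.927

N = Σ N_h = 660. Stratum weights W_h = N_h/N.
ȳ_st = (280·86.8 + 210·88.3 + 170·50.5) / 660 = 77.92727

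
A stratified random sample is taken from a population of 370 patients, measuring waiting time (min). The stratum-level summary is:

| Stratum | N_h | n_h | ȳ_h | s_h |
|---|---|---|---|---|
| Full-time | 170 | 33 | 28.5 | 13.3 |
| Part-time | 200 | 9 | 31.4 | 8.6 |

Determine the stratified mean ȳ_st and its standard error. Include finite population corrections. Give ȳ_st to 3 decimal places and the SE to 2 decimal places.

ȳ_st ≈ 30.068, SE ≈ 1.79

ȳ_st = Σ W_h ȳ_h = (170·28.5 + 200·31.4)/370 = 30.06757
V̂(ȳ_st) = Σ W_h² (1 − n_h/N_h) s_h²/n_h, with W_h = N_h/N and N = 370:
  stratum Full-time: (170/370)²·(1 − 33/170)·13.3²/33 = 0.911917
  stratum Part-time: (200/370)²·(1 − 9/200)·8.6²/9 = 2.29305
V̂(ȳ_st) = 3.20497
SE(ȳ_st) = √3.20497 = 1.79024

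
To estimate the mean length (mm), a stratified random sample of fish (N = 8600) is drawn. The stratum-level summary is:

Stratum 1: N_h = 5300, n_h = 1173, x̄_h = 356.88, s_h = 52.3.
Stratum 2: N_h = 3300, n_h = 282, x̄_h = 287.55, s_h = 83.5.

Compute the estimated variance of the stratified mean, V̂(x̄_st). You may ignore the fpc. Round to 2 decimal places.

V̂(x̄_st) ≈ 4.53

V̂(x̄_st) = Σ W_h² s_h²/n_h, with W_h = N_h/N and N = 8600:
  stratum 1: (5300/8600)²·52.3²/1173 = 0.885646
  stratum 2: (3300/8600)²·83.5²/282 = 3.64045
V̂(x̄_st) = 4.52609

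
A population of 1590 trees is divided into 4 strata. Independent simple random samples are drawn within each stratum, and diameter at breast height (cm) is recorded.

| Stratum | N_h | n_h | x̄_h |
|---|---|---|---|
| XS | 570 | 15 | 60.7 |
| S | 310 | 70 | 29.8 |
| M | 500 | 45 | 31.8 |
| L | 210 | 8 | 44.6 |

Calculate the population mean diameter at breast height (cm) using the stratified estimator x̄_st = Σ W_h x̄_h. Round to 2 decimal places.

N = Σ N_h = 1590. Stratum weights W_h = N_h/N.
x̄_st = (570·60.7 + 310·29.8 + 500·31.8 + 210·44.6) / 1590 = 43.4610

x̄_st ≈ 43.46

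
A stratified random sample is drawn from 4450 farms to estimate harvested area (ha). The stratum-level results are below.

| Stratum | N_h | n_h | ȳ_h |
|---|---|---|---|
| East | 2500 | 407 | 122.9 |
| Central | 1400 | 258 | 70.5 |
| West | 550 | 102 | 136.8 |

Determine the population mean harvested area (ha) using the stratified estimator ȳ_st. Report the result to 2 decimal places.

ȳ_st ≈ 108.13

N = Σ N_h = 4450. Stratum weights W_h = N_h/N.
ȳ_st = (2500·122.9 + 1400·70.5 + 550·136.8) / 4450 = 108.1326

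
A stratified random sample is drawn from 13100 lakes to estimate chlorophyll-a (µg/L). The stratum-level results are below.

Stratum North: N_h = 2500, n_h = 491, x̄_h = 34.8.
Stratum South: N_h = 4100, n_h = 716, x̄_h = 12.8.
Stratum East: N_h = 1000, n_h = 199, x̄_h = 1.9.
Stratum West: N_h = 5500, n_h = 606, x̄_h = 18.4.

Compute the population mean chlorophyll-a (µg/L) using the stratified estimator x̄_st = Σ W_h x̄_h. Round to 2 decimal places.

x̄_st ≈ 18.52

N = Σ N_h = 13100. Stratum weights W_h = N_h/N.
x̄_st = (2500·34.8 + 4100·12.8 + 1000·1.9 + 5500·18.4) / 13100 = 18.5176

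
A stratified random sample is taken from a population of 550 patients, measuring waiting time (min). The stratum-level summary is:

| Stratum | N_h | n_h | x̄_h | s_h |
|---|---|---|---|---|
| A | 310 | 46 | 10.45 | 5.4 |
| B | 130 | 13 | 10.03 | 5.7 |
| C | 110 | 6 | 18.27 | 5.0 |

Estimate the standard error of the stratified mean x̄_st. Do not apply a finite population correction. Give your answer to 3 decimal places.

SE(x̄_st) ≈ 0.713

V̂(x̄_st) = Σ W_h² s_h²/n_h, with W_h = N_h/N and N = 550:
  stratum A: (310/550)²·5.4²/46 = 0.201385
  stratum B: (130/550)²·5.7²/13 = 0.139626
  stratum C: (110/550)²·5.0²/6 = 0.166667
V̂(x̄_st) = 0.507678
SE(x̄_st) = √0.507678 = 0.712516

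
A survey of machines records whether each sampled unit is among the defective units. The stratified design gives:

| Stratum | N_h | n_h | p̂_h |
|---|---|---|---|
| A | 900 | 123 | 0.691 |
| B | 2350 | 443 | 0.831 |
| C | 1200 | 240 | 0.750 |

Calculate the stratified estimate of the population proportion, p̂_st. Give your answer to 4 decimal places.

p̂_st ≈ 0.7808

N = 4450; stratum weights W_h = N_h/N.
p̂_st = Σ W_h p̂_h = (900·0.691 + 2350·0.831 + 1200·0.750)/4450 = 0.78084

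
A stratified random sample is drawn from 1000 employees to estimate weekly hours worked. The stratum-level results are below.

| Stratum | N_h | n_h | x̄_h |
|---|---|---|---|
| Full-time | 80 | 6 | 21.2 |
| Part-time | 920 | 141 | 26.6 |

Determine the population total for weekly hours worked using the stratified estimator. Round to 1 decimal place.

τ̂_st = Σ N_h x̄_h = 80·21.2 + 920·26.6 = 26168.0

τ̂_st ≈ 26168.0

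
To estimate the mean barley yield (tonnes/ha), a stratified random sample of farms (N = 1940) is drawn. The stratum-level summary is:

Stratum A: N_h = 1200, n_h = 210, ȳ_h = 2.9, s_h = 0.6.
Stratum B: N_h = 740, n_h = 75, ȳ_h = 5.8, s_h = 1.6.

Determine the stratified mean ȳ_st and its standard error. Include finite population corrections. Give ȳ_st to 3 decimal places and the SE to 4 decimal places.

ȳ_st = Σ W_h ȳ_h = (1200·2.9 + 740·5.8)/1940 = 4.00619
V̂(ȳ_st) = Σ W_h² (1 − n_h/N_h) s_h²/n_h, with W_h = N_h/N and N = 1940:
  stratum A: (1200/1940)²·(1 − 210/1200)·0.6²/210 = 0.000541123
  stratum B: (740/1940)²·(1 − 75/740)·1.6²/75 = 0.00446302
V̂(ȳ_st) = 0.00500414
SE(ȳ_st) = √0.00500414 = 0.07074

ȳ_st ≈ 4.006, SE ≈ 0.0707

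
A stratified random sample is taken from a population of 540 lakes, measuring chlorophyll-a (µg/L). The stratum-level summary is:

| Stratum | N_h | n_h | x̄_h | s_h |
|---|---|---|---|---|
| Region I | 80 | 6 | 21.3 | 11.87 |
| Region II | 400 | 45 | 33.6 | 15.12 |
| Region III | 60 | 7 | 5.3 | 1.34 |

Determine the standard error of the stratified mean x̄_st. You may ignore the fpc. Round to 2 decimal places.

SE(x̄_st) ≈ 1.82

V̂(x̄_st) = Σ W_h² s_h²/n_h, with W_h = N_h/N and N = 540:
  stratum Region I: (80/540)²·11.87²/6 = 0.515398
  stratum Region II: (400/540)²·15.12²/45 = 2.78756
  stratum Region III: (60/540)²·1.34²/7 = 0.00316684
V̂(x̄_st) = 3.30612
SE(x̄_st) = √3.30612 = 1.81827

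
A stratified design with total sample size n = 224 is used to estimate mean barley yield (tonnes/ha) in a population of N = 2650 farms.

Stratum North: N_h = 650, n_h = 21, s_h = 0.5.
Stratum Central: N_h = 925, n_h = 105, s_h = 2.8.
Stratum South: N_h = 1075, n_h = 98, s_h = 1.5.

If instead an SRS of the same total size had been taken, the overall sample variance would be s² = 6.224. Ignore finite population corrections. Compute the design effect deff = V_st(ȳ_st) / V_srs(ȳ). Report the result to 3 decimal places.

V̂(ȳ_st) = Σ W_h² s_h²/n_h, with W_h = N_h/N and N = 2650:
  stratum North: (650/2650)²·0.5²/21 = 0.000716235
  stratum Central: (925/2650)²·2.8²/105 = 0.00909742
  stratum South: (1075/2650)²·1.5²/98 = 0.00377817
V_st = 0.0135918
V_srs = s²/n = 6.224/224 = 0.0277857
deff = V_st / V_srs = 0.0135918/0.0277857 = 0.4892

deff ≈ 0.489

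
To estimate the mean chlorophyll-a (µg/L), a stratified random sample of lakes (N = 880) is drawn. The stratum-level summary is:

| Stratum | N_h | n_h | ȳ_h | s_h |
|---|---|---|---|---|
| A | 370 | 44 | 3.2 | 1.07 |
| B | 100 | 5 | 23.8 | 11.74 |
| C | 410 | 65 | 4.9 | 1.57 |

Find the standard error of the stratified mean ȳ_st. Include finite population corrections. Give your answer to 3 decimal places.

V̂(ȳ_st) = Σ W_h² (1 − n_h/N_h) s_h²/n_h, with W_h = N_h/N and N = 880:
  stratum A: (370/880)²·(1 − 44/370)·1.07²/44 = 0.00405293
  stratum B: (100/880)²·(1 − 5/100)·11.74²/5 = 0.338162
  stratum C: (410/880)²·(1 − 65/410)·1.57²/65 = 0.00692665
V̂(ȳ_st) = 0.349141
SE(ȳ_st) = √0.349141 = 0.590882

SE(ȳ_st) ≈ 0.591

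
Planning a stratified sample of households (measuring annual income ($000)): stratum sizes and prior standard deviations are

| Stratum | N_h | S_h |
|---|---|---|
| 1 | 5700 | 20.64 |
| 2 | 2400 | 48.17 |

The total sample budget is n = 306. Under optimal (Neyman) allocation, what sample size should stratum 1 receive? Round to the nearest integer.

154

Neyman allocation: n_h = n · N_h S_h / Σ N_i S_i, with n = 306.
  stratum 1: N_h·S_h = 5700·20.64 = 117648.00
  stratum 2: N_h·S_h = 2400·48.17 = 115608.00
Σ N_h S_h = 233256.00
n for stratum 1 = 306·117648.00/233256.00 = 154.338 → 154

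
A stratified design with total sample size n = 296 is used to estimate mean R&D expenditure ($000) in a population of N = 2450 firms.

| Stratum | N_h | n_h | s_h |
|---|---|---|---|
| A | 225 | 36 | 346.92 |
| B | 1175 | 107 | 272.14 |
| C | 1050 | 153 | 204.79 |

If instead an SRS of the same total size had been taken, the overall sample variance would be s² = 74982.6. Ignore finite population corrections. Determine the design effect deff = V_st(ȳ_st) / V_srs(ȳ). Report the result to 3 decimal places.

deff ≈ 0.939

V̂(ȳ_st) = Σ W_h² s_h²/n_h, with W_h = N_h/N and N = 2450:
  stratum A: (225/2450)²·346.92²/36 = 28.1961
  stratum B: (1175/2450)²·272.14²/107 = 159.201
  stratum C: (1050/2450)²·204.79²/153 = 50.3469
V_st = 237.744
V_srs = s²/n = 74982.6/296 = 253.32
deff = V_st / V_srs = 237.744/253.32 = 0.9385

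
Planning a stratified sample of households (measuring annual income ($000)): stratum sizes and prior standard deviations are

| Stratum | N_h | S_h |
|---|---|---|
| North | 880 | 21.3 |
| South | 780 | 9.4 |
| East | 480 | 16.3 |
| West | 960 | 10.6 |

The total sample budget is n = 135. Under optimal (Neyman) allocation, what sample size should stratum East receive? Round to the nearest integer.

24

Neyman allocation: n_h = n · N_h S_h / Σ N_i S_i, with n = 135.
  stratum North: N_h·S_h = 880·21.3 = 18744.00
  stratum South: N_h·S_h = 780·9.4 = 7332.00
  stratum East: N_h·S_h = 480·16.3 = 7824.00
  stratum West: N_h·S_h = 960·10.6 = 10176.00
Σ N_h S_h = 44076.00
n for stratum East = 135·7824.00/44076.00 = 23.964 → 24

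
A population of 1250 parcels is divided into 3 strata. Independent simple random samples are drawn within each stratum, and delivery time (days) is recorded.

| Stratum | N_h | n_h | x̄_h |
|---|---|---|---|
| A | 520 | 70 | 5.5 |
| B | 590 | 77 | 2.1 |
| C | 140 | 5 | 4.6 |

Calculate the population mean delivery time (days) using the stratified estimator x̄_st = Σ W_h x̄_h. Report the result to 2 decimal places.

x̄_st ≈ 3.79

N = Σ N_h = 1250. Stratum weights W_h = N_h/N.
x̄_st = (520·5.5 + 590·2.1 + 140·4.6) / 1250 = 3.7944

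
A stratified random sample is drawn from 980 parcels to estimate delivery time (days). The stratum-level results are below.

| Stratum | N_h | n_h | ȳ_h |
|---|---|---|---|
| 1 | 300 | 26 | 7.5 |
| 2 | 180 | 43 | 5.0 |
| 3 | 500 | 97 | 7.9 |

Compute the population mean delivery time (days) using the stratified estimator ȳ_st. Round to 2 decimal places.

ȳ_st ≈ 7.24

N = Σ N_h = 980. Stratum weights W_h = N_h/N.
ȳ_st = (300·7.5 + 180·5.0 + 500·7.9) / 980 = 7.2449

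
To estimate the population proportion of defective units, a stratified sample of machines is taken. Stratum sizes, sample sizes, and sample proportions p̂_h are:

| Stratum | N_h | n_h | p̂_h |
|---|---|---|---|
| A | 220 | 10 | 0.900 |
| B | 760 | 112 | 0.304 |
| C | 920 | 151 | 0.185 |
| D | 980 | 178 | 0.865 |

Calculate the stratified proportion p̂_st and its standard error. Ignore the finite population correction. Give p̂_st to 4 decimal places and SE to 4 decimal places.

p̂_st ≈ 0.5024, SE ≈ 0.0192

N = 2880; stratum weights W_h = N_h/N.
p̂_st = Σ W_h p̂_h = (220·0.900 + 760·0.304 + 920·0.185 + 980·0.865)/2880 = 0.50241
V̂(p̂_st) = Σ W_h² p̂_h(1−p̂_h)/(n_h−1):
  stratum A: (220/2880)²·0.900·0.100/9 = 5.83526e-05
  stratum B: (760/2880)²·0.304·0.696/111 = 0.00013274
  stratum C: (920/2880)²·0.185·0.815/150 = 0.000102572
  stratum D: (980/2880)²·0.865·0.135/177 = 7.63913e-05
V̂(p̂_st) = 0.000370056; SE = √V̂ = 0.0192368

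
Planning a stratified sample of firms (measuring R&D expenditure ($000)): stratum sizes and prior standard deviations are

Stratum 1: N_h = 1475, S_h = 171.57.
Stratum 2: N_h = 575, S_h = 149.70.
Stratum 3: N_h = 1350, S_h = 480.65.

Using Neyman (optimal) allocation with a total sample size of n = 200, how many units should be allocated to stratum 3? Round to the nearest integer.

131

Neyman allocation: n_h = n · N_h S_h / Σ N_i S_i, with n = 200.
  stratum 1: N_h·S_h = 1475·171.57 = 253065.75
  stratum 2: N_h·S_h = 575·149.70 = 86077.50
  stratum 3: N_h·S_h = 1350·480.65 = 648877.50
Σ N_h S_h = 988020.75
n for stratum 3 = 200·648877.50/988020.75 = 131.349 → 131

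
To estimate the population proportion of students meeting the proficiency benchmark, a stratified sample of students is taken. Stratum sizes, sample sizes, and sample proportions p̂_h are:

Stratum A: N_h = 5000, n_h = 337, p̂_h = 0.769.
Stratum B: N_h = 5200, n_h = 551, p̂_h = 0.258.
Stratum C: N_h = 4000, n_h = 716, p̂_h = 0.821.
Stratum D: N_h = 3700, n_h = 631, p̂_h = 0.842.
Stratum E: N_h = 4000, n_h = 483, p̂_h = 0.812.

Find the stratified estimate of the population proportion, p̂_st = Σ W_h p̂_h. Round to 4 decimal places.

N = 21900; stratum weights W_h = N_h/N.
p̂_st = Σ W_h p̂_h = (5000·0.769 + 5200·0.258 + 4000·0.821 + 3700·0.842 + 4000·0.812)/21900 = 0.67735

p̂_st ≈ 0.6774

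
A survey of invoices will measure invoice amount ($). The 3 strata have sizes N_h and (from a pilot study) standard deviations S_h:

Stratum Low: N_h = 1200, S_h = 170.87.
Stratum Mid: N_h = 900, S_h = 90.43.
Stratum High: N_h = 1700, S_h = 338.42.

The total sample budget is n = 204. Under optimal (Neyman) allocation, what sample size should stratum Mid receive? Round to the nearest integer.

Neyman allocation: n_h = n · N_h S_h / Σ N_i S_i, with n = 204.
  stratum Low: N_h·S_h = 1200·170.87 = 205044.00
  stratum Mid: N_h·S_h = 900·90.43 = 81387.00
  stratum High: N_h·S_h = 1700·338.42 = 575314.00
Σ N_h S_h = 861745.00
n for stratum Mid = 204·81387.00/861745.00 = 19.267 → 19

19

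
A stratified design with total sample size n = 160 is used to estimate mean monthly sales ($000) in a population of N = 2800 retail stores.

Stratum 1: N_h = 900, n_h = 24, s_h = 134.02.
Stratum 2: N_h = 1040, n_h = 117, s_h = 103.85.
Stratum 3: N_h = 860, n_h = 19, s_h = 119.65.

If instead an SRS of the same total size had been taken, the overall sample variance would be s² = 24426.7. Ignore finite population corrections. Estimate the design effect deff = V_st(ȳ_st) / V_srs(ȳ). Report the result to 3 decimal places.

V̂(ȳ_st) = Σ W_h² s_h²/n_h, with W_h = N_h/N and N = 2800:
  stratum 1: (900/2800)²·134.02²/24 = 77.3209
  stratum 2: (1040/2800)²·103.85²/117 = 12.7168
  stratum 3: (860/2800)²·119.65²/19 = 71.0809
V_st = 161.119
V_srs = s²/n = 24426.7/160 = 152.667
deff = V_st / V_srs = 161.119/152.667 = 1.0554

deff ≈ 1.055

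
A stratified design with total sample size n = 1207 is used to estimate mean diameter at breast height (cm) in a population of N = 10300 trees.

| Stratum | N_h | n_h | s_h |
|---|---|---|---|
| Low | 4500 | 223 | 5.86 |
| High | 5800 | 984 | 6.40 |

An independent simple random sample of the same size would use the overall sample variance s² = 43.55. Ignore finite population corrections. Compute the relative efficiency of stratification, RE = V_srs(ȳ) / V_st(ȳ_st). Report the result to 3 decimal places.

V̂(ȳ_st) = Σ W_h² s_h²/n_h, with W_h = N_h/N and N = 10300:
  stratum Low: (4500/10300)²·5.86²/223 = 0.0293928
  stratum High: (5800/10300)²·6.40²/984 = 0.0131992
V_st = 0.042592
V_srs = s²/n = 43.55/1207 = 0.0360812
Relative efficiency = V_srs / V_st = 0.0360812/0.042592 = 0.8471

RE ≈ 0.847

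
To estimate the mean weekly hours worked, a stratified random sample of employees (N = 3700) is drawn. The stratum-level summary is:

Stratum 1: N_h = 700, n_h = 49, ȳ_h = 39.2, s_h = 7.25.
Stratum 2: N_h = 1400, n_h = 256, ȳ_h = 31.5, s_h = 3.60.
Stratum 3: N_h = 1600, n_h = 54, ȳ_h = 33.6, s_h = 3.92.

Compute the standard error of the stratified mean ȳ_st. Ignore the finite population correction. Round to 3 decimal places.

SE(ȳ_st) ≈ 0.314

V̂(ȳ_st) = Σ W_h² s_h²/n_h, with W_h = N_h/N and N = 3700:
  stratum 1: (700/3700)²·7.25²/49 = 0.0383948
  stratum 2: (1400/3700)²·3.60²/256 = 0.00724799
  stratum 3: (1600/3700)²·3.92²/54 = 0.0532127
V̂(ȳ_st) = 0.0988555
SE(ȳ_st) = √0.0988555 = 0.314413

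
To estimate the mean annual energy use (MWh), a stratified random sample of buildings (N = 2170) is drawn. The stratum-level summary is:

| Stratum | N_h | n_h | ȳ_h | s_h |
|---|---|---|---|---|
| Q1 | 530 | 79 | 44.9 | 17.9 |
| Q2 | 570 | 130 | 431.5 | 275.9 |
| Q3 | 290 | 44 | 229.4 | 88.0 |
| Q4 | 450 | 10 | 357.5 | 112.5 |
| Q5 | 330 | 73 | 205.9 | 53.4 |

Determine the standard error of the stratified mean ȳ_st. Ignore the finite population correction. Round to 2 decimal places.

V̂(ȳ_st) = Σ W_h² s_h²/n_h, with W_h = N_h/N and N = 2170:
  stratum Q1: (530/2170)²·17.9²/79 = 0.241942
  stratum Q2: (570/2170)²·275.9²/130 = 40.4008
  stratum Q3: (290/2170)²·88.0²/44 = 3.14332
  stratum Q4: (450/2170)²·112.5²/10 = 54.4265
  stratum Q5: (330/2170)²·53.4²/73 = 0.903375
V̂(ȳ_st) = 99.116
SE(ȳ_st) = √99.116 = 9.9557

SE(ȳ_st) ≈ 9.96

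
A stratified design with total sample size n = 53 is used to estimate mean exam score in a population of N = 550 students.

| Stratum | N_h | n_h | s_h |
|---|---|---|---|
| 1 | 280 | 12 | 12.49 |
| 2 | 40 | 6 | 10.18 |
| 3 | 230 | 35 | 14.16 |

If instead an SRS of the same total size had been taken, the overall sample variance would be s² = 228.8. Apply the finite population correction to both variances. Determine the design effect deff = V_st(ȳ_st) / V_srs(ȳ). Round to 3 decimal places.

V̂(ȳ_st) = Σ W_h² (1 − n_h/N_h) s_h²/n_h, with W_h = N_h/N and N = 550:
  stratum 1: (280/550)²·(1 − 12/280)·12.49²/12 = 3.22486
  stratum 2: (40/550)²·(1 − 6/40)·10.18²/6 = 0.0776529
  stratum 3: (230/550)²·(1 − 35/230)·14.16²/35 = 0.849367
V_st = 4.15188
V_srs = (1 − 53/550)·228.8/53 = 3.90098
deff = V_st / V_srs = 4.15188/3.90098 = 1.0643

deff ≈ 1.064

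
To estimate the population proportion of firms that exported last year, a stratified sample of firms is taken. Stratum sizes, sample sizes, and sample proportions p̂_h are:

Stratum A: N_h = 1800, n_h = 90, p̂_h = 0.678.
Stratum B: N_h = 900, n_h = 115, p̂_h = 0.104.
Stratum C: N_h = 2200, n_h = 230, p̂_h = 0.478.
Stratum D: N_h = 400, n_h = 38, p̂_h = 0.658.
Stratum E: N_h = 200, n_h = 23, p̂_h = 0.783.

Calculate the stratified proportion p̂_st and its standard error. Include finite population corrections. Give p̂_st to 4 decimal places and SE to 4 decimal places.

N = 5500; stratum weights W_h = N_h/N.
p̂_st = Σ W_h p̂_h = (1800·0.678 + 900·0.104 + 2200·0.478 + 400·0.658 + 200·0.783)/5500 = 0.50644
V̂(p̂_st) = Σ W_h² (1 − n_h/N_h) p̂_h(1−p̂_h)/(n_h−1):
  stratum A: (1800/5500)²·(1 − 90/1800)·0.678·0.322/89 = 0.000249597
  stratum B: (900/5500)²·(1 − 115/900)·0.104·0.896/114 = 1.90908e-05
  stratum C: (2200/5500)²·(1 − 230/2200)·0.478·0.522/229 = 0.000156108
  stratum D: (400/5500)²·(1 − 38/400)·0.658·0.342/37 = 2.91134e-05
  stratum E: (200/5500)²·(1 − 23/200)·0.783·0.217/22 = 9.03809e-06
V̂(p̂_st) = 0.000462947; SE = √V̂ = 0.0215162

p̂_st ≈ 0.5064, SE ≈ 0.0215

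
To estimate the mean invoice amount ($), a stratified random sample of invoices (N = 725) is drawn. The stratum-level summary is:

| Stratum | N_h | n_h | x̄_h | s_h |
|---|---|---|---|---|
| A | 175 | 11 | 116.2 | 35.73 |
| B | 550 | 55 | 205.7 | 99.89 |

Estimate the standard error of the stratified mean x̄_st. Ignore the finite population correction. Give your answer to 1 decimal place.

V̂(x̄_st) = Σ W_h² s_h²/n_h, with W_h = N_h/N and N = 725:
  stratum A: (175/725)²·35.73²/11 = 6.76197
  stratum B: (550/725)²·99.89²/55 = 104.407
V̂(x̄_st) = 111.169
SE(x̄_st) = √111.169 = 10.5437

SE(x̄_st) ≈ 10.5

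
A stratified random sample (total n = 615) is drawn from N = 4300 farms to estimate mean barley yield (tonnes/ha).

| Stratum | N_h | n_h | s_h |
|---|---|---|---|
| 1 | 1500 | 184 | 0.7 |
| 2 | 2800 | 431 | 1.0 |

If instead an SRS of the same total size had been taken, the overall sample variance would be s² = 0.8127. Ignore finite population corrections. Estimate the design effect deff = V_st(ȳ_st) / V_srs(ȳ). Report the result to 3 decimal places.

deff ≈ 0.990

V̂(ȳ_st) = Σ W_h² s_h²/n_h, with W_h = N_h/N and N = 4300:
  stratum 1: (1500/4300)²·0.7²/184 = 0.000324059
  stratum 2: (2800/4300)²·1.0²/431 = 0.000983789
V_st = 0.00130785
V_srs = s²/n = 0.8127/615 = 0.00132146
deff = V_st / V_srs = 0.00130785/0.00132146 = 0.9897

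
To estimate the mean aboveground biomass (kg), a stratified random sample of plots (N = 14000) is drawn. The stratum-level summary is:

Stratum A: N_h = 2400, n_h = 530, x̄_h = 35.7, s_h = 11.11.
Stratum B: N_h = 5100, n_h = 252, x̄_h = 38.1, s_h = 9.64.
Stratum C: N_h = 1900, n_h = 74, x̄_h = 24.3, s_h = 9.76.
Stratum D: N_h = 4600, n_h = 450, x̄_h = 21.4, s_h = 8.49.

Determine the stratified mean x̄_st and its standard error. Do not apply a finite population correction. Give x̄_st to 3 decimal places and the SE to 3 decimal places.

x̄_st ≈ 30.329, SE ≈ 0.311

x̄_st = Σ W_h x̄_h = (2400·35.7 + 5100·38.1 + 1900·24.3 + 4600·21.4)/14000 = 30.32857
V̂(x̄_st) = Σ W_h² s_h²/n_h, with W_h = N_h/N and N = 14000:
  stratum A: (2400/14000)²·11.11²/530 = 0.00684414
  stratum B: (5100/14000)²·9.64²/252 = 0.0489371
  stratum C: (1900/14000)²·9.76²/74 = 0.0237093
  stratum D: (4600/14000)²·8.49²/450 = 0.0172927
V̂(x̄_st) = 0.0967832
SE(x̄_st) = √0.0967832 = 0.3111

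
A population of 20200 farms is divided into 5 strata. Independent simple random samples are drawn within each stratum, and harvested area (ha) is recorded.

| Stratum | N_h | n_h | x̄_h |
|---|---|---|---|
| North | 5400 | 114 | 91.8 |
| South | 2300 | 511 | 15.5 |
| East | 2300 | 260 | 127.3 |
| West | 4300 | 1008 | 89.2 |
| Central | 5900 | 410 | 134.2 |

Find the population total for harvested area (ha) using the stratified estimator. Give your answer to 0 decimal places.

τ̂_st ≈ 1999500

τ̂_st = Σ N_h x̄_h = 5400·91.8 + 2300·15.5 + 2300·127.3 + 4300·89.2 + 5900·134.2 = 1999500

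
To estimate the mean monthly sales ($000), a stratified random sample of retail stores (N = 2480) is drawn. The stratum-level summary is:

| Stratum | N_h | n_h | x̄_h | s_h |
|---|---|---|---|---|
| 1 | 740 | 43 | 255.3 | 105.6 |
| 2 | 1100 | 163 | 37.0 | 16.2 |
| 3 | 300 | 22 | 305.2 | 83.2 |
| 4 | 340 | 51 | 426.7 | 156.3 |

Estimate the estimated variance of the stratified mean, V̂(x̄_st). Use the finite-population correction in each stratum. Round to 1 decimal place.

V̂(x̄_st) ≈ 33.9

V̂(x̄_st) = Σ W_h² (1 − n_h/N_h) s_h²/n_h, with W_h = N_h/N and N = 2480:
  stratum 1: (740/2480)²·(1 − 43/740)·105.6²/43 = 21.7481
  stratum 2: (1100/2480)²·(1 − 163/1100)·16.2²/163 = 0.269818
  stratum 3: (300/2480)²·(1 − 22/300)·83.2²/22 = 4.26665
  stratum 4: (340/2480)²·(1 − 51/340)·156.3²/51 = 7.65281
V̂(x̄_st) = 33.9373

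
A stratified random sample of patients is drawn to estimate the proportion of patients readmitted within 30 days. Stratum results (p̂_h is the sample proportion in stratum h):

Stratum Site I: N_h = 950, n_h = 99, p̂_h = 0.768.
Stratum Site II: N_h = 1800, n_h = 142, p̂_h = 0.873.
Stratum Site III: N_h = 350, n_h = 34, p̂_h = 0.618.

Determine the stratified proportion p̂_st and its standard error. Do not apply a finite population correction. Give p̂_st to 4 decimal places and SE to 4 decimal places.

p̂_st ≈ 0.8120, SE ≈ 0.0230

N = 3100; stratum weights W_h = N_h/N.
p̂_st = Σ W_h p̂_h = (950·0.768 + 1800·0.873 + 350·0.618)/3100 = 0.81203
V̂(p̂_st) = Σ W_h² p̂_h(1−p̂_h)/(n_h−1):
  stratum Site I: (950/3100)²·0.768·0.232/98 = 0.000170745
  stratum Site II: (1800/3100)²·0.873·0.127/141 = 0.000265107
  stratum Site III: (350/3100)²·0.618·0.382/33 = 9.11907e-05
V̂(p̂_st) = 0.000527042; SE = √V̂ = 0.0229574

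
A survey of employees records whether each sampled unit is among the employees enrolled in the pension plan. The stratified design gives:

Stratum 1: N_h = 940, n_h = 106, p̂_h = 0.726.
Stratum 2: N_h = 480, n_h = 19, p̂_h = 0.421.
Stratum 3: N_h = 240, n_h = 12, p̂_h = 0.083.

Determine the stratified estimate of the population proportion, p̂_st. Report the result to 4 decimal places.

p̂_st ≈ 0.5448

N = 1660; stratum weights W_h = N_h/N.
p̂_st = Σ W_h p̂_h = (940·0.726 + 480·0.421 + 240·0.083)/1660 = 0.54484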